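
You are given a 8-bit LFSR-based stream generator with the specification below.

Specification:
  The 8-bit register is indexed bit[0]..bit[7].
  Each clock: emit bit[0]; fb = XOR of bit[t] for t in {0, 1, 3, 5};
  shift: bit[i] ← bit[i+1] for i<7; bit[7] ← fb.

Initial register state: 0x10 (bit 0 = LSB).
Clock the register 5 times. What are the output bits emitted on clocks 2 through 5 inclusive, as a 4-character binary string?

reg_0 = 0x10
clock 1: out=0, reg = 0x08
clock 2: out=0, reg = 0x84
clock 3: out=0, reg = 0x42
clock 4: out=0, reg = 0xA1
clock 5: out=1, reg = 0x50

0001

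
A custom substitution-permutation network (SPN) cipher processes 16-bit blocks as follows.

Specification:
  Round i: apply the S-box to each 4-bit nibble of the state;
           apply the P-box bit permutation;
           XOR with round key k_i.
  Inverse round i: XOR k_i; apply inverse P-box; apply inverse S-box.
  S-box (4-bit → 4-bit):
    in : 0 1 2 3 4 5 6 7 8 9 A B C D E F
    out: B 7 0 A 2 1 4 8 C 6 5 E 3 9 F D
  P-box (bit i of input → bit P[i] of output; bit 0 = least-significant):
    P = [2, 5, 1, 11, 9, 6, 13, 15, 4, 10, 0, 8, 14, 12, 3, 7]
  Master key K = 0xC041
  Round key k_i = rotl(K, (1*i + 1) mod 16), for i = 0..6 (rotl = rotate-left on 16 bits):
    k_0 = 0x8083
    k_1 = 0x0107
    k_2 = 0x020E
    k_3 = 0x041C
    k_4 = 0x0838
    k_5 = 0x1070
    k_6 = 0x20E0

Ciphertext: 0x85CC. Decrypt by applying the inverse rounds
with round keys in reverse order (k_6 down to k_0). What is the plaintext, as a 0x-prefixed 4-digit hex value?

0xC125

s_0 = ciphertext = 0x85CC
s_1 = InvRound(s_0, k_6) = 0x638C
s_2 = InvRound(s_1, k_5) = 0xED1C
s_3 = InvRound(s_2, k_4) = 0x538C
s_4 = InvRound(s_3, k_3) = 0x0052
s_5 = InvRound(s_4, k_2) = 0x65C5
s_6 = InvRound(s_5, k_1) = 0xD496
s_7 = InvRound(s_6, k_0) = 0xC125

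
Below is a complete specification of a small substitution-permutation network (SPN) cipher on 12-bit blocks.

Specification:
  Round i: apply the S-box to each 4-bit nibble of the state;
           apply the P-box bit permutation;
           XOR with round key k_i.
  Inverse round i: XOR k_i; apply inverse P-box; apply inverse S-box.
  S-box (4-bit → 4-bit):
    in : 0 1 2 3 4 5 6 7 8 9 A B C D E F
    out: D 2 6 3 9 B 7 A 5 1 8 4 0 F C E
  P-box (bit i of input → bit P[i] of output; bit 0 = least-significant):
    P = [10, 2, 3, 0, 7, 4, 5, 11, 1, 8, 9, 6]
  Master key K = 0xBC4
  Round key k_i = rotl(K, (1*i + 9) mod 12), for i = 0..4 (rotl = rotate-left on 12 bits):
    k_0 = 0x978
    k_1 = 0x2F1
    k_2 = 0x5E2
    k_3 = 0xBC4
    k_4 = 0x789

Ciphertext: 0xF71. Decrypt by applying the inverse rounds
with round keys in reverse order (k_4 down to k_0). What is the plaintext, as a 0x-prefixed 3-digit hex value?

s_0 = ciphertext = 0xF71
s_1 = InvRound(s_0, k_4) = 0xADB
s_2 = InvRound(s_1, k_3) = 0x31F
s_3 = InvRound(s_2, k_2) = 0xE6D
s_4 = InvRound(s_3, k_1) = 0xC56
s_5 = InvRound(s_4, k_0) = 0x3B6

0x3B6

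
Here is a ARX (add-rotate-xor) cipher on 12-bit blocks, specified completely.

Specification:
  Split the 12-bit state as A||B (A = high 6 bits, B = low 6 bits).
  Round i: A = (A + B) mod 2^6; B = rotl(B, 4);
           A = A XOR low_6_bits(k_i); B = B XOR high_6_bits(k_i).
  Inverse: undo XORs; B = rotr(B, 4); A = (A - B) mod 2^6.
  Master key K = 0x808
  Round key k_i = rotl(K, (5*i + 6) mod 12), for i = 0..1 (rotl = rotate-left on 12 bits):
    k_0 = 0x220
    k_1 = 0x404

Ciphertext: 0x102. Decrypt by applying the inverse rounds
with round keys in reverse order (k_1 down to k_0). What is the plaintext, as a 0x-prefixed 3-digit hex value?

0x4C4

s_0 = ciphertext = 0x102
s_1 = InvRound(s_0, k_1) = 0xDC9
s_2 = InvRound(s_1, k_0) = 0x4C4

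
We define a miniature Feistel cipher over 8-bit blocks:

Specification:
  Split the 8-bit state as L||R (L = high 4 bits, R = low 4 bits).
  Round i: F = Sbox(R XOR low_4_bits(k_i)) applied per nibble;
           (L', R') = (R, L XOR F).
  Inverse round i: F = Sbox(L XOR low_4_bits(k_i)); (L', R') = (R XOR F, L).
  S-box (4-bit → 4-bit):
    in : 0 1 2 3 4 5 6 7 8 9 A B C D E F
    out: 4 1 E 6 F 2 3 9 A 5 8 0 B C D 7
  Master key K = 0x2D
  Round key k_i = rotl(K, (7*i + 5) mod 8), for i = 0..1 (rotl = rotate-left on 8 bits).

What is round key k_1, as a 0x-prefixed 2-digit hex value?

0xD2

K = 0x2D
k_0 = rotl(K, (7*0+5) mod 8) = rotl(K, 5) = 0xA5
k_1 = rotl(K, (7*1+5) mod 8) = rotl(K, 4) = 0xD2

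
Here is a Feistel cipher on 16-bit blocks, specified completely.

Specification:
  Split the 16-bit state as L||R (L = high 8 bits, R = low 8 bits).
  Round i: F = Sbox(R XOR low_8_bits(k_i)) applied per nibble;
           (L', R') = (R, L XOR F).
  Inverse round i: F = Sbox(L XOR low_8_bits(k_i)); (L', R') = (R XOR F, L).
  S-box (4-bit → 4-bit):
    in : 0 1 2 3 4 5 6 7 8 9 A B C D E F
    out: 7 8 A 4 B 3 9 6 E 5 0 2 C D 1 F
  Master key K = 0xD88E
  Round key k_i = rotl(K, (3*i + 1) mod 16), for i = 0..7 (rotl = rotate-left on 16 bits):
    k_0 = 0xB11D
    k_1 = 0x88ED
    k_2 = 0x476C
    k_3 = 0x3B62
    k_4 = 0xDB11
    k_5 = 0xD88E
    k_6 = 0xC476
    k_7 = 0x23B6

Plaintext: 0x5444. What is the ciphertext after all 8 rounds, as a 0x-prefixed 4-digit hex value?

s_0 = plaintext = 0x5444
s_1 = Round(s_0, k_0) = 0x4461
s_2 = Round(s_1, k_1) = 0x61A8
s_3 = Round(s_2, k_2) = 0xA8AA
s_4 = Round(s_3, k_3) = 0xAA66
s_5 = Round(s_4, k_4) = 0x66CC
s_6 = Round(s_5, k_5) = 0xCCDC
s_7 = Round(s_6, k_6) = 0xDCCC
s_8 = Round(s_7, k_7) = 0xCCBC

0xCCBC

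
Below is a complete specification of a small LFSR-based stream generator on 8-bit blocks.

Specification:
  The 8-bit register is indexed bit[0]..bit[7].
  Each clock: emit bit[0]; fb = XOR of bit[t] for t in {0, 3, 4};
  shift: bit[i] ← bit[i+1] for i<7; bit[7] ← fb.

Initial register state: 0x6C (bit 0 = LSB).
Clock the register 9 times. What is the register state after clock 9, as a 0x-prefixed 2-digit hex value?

0x7B

reg_0 = 0x6C
clock 1: out=0, reg = 0xB6
clock 2: out=0, reg = 0xDB
clock 3: out=1, reg = 0xED
clock 4: out=1, reg = 0x76
clock 5: out=0, reg = 0xBB
clock 6: out=1, reg = 0xDD
clock 7: out=1, reg = 0xEE
clock 8: out=0, reg = 0xF7
clock 9: out=1, reg = 0x7B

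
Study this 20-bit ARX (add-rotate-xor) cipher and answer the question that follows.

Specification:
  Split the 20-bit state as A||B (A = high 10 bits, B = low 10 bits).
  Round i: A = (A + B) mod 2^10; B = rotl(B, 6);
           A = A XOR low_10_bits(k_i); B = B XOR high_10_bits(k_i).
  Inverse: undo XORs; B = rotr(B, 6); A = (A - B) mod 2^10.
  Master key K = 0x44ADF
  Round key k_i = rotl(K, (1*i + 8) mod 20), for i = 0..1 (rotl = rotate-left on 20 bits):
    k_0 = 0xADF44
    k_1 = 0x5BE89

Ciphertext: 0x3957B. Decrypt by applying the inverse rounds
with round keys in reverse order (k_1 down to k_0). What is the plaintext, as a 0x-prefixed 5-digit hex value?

0xBA77F

s_0 = ciphertext = 0x3957B
s_1 = InvRound(s_0, k_1) = 0x4B140
s_2 = InvRound(s_1, k_0) = 0xBA77F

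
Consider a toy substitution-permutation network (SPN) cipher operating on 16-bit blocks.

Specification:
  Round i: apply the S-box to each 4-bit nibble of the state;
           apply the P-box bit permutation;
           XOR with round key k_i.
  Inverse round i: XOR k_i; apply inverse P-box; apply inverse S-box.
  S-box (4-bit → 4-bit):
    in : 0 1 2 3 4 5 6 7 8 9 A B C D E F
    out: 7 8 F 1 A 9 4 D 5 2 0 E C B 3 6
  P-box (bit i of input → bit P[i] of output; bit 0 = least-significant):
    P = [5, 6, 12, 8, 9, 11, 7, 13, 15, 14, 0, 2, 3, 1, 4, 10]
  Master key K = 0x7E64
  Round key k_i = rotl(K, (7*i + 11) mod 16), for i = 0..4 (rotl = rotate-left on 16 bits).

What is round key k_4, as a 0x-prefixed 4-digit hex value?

0x323F

K = 0x7E64
k_0 = rotl(K, (7*0+11) mod 16) = rotl(K, 11) = 0x23F3
k_1 = rotl(K, (7*1+11) mod 16) = rotl(K, 2) = 0xF991
k_2 = rotl(K, (7*2+11) mod 16) = rotl(K, 9) = 0xC8FC
k_3 = rotl(K, (7*3+11) mod 16) = rotl(K, 0) = 0x7E64
k_4 = rotl(K, (7*4+11) mod 16) = rotl(K, 7) = 0x323F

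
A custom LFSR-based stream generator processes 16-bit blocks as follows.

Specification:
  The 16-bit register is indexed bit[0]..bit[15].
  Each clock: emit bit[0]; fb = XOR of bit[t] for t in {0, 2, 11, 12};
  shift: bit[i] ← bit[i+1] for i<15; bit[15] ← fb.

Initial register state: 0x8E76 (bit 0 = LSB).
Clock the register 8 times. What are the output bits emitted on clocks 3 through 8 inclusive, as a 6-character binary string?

reg_0 = 0x8E76
clock 1: out=0, reg = 0x473B
clock 2: out=1, reg = 0xA39D
clock 3: out=1, reg = 0x51CE
clock 4: out=0, reg = 0x28E7
clock 5: out=1, reg = 0x9473
clock 6: out=1, reg = 0x4A39
clock 7: out=1, reg = 0x251C
clock 8: out=0, reg = 0x928E

101110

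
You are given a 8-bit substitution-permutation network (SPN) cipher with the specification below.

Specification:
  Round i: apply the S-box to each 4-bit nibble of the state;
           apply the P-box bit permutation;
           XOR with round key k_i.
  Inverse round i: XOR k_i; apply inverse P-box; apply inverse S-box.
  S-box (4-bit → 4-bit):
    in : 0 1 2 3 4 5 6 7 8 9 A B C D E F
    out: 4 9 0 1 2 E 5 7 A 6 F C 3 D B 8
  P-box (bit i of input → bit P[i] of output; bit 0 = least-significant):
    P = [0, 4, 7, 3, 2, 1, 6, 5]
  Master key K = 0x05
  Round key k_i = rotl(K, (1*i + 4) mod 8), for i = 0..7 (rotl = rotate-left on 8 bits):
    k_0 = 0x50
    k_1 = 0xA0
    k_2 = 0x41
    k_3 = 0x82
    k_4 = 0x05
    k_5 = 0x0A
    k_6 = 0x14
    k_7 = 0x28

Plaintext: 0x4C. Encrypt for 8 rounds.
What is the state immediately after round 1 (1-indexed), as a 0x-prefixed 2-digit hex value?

s_0 = plaintext = 0x4C
s_1 = Round(s_0, k_0) = 0x43
s_2 = Round(s_1, k_1) = 0xA3
s_3 = Round(s_2, k_2) = 0x26
s_4 = Round(s_3, k_3) = 0x03
s_5 = Round(s_4, k_4) = 0x44
s_6 = Round(s_5, k_5) = 0x18
s_7 = Round(s_6, k_6) = 0x28
s_8 = Round(s_7, k_7) = 0x30

0x43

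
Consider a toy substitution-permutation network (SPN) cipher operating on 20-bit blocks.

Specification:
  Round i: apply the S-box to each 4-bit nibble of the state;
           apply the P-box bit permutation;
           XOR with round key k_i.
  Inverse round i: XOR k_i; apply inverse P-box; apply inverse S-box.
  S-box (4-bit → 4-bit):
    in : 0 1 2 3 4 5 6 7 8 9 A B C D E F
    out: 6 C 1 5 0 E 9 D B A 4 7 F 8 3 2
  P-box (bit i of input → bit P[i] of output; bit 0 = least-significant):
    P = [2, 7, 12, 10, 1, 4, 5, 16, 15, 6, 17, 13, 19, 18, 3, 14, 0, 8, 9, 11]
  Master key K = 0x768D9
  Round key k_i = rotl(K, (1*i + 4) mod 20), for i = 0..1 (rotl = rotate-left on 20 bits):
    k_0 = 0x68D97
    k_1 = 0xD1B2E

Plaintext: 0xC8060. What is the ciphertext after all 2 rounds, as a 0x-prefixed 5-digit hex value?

0xCF21E

s_0 = plaintext = 0xC8060
s_1 = Round(s_0, k_0) = 0x9D654
s_2 = Round(s_1, k_1) = 0xCF21E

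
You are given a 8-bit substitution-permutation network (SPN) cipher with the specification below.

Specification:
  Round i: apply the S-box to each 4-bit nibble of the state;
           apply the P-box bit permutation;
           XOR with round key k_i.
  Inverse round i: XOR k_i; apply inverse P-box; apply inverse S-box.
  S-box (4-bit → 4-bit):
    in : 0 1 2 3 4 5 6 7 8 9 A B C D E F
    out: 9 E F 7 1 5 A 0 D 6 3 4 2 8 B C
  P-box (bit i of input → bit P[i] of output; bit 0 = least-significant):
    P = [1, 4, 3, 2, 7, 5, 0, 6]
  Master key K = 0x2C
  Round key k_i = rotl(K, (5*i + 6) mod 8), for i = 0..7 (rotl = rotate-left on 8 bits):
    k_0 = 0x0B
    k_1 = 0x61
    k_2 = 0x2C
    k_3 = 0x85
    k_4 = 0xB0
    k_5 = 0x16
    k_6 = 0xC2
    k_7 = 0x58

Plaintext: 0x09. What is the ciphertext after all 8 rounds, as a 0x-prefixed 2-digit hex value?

0xF7

s_0 = plaintext = 0x09
s_1 = Round(s_0, k_0) = 0xD3
s_2 = Round(s_1, k_1) = 0x3B
s_3 = Round(s_2, k_2) = 0x85
s_4 = Round(s_3, k_3) = 0x4E
s_5 = Round(s_4, k_4) = 0x26
s_6 = Round(s_5, k_5) = 0xE3
s_7 = Round(s_6, k_6) = 0x38
s_8 = Round(s_7, k_7) = 0xF7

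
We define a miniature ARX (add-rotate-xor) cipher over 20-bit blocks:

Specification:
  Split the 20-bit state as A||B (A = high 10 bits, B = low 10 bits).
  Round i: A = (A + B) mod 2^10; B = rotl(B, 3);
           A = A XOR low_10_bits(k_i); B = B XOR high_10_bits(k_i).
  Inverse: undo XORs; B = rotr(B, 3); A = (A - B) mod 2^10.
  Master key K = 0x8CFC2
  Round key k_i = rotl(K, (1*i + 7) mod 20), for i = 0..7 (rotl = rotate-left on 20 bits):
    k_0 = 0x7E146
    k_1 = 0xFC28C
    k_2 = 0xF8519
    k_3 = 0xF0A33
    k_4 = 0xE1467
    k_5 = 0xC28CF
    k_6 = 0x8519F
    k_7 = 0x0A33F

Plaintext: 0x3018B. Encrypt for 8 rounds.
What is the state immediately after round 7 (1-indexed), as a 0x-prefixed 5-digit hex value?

0x8B42B

s_0 = plaintext = 0x3018B
s_1 = Round(s_0, k_0) = 0xC35A3
s_2 = Round(s_1, k_1) = 0x8F2EB
s_3 = Round(s_2, k_2) = 0x0F8BC
s_4 = Round(s_3, k_3) = 0xB2623
s_5 = Round(s_4, k_4) = 0x22E99
s_6 = Round(s_5, k_5) = 0xFAFC7
s_7 = Round(s_6, k_6) = 0x8B42B
s_8 = Round(s_7, k_7) = 0x59D70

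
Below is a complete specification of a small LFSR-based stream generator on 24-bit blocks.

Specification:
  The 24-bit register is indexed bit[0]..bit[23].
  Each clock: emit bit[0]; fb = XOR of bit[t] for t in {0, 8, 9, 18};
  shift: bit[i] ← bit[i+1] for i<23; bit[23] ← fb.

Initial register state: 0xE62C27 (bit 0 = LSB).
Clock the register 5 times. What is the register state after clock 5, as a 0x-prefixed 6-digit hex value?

0x273161

reg_0 = 0xE62C27
clock 1: out=1, reg = 0x731613
clock 2: out=1, reg = 0x398B09
clock 3: out=1, reg = 0x9CC584
clock 4: out=0, reg = 0x4E62C2
clock 5: out=0, reg = 0x273161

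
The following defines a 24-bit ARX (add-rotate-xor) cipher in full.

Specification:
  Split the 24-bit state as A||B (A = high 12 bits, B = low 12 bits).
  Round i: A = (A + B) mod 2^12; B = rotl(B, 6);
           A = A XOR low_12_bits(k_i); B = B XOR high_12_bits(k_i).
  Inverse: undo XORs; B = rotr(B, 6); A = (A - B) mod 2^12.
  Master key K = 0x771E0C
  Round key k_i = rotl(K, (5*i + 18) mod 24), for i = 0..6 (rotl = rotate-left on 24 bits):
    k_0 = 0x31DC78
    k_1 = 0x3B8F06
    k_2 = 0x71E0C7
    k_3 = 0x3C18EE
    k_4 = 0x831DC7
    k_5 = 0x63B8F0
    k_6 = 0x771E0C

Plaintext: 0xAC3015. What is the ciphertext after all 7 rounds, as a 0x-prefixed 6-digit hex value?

s_0 = plaintext = 0xAC3015
s_1 = Round(s_0, k_0) = 0x6A065D
s_2 = Round(s_1, k_1) = 0x3FB4E1
s_3 = Round(s_2, k_2) = 0x81BF4D
s_4 = Round(s_3, k_3) = 0xF860BC
s_5 = Round(s_4, k_4) = 0xD85733
s_6 = Round(s_5, k_5) = 0xC48AE7
s_7 = Round(s_6, k_6) = 0x923E9A

0x923E9A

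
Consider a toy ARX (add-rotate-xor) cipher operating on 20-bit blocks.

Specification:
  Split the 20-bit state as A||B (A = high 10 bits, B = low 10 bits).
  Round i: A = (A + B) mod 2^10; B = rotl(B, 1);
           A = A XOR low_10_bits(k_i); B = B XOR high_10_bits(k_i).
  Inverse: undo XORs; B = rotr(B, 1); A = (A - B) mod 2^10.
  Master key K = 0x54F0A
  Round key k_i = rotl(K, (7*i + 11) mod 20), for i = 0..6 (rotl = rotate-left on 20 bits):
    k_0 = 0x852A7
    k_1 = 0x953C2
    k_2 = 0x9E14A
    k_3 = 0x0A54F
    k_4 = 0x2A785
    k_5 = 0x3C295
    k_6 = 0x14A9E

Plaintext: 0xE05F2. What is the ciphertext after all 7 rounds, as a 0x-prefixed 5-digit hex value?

0x8635A

s_0 = plaintext = 0xE05F2
s_1 = Round(s_0, k_0) = 0xF51F0
s_2 = Round(s_1, k_1) = 0x819B4
s_3 = Round(s_2, k_2) = 0xBC110
s_4 = Round(s_3, k_3) = 0x53E09
s_5 = Round(s_4, k_4) = 0x374BA
s_6 = Round(s_5, k_5) = 0xC0984
s_7 = Round(s_6, k_6) = 0x8635A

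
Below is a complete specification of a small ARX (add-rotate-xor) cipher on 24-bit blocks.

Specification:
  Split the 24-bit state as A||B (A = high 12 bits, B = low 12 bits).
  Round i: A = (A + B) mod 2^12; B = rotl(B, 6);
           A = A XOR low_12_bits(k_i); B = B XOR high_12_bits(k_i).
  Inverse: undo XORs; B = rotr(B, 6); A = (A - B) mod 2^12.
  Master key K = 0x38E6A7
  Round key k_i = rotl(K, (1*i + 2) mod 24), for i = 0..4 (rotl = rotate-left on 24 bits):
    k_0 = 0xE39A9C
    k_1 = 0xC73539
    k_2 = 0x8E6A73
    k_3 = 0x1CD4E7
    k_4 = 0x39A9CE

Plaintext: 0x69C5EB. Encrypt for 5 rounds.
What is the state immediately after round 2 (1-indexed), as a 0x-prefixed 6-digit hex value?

s_0 = plaintext = 0x69C5EB
s_1 = Round(s_0, k_0) = 0x61B4EE
s_2 = Round(s_1, k_1) = 0xE307E0
s_3 = Round(s_2, k_2) = 0xC630F9
s_4 = Round(s_3, k_3) = 0x9BBF8E
s_5 = Round(s_4, k_4) = 0x087024

0xE307E0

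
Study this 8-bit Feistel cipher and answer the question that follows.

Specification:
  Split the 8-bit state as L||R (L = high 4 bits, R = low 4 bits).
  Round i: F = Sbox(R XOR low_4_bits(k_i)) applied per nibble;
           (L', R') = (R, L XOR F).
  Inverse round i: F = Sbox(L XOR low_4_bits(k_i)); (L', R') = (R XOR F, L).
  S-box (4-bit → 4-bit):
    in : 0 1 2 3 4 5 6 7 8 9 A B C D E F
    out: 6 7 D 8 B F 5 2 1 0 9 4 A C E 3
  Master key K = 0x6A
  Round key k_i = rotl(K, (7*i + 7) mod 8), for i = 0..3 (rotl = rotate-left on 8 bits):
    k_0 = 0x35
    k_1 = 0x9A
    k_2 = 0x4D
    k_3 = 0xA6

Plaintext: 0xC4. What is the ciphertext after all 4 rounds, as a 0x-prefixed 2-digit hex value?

0x5B

s_0 = plaintext = 0xC4
s_1 = Round(s_0, k_0) = 0x4B
s_2 = Round(s_1, k_1) = 0xB3
s_3 = Round(s_2, k_2) = 0x35
s_4 = Round(s_3, k_3) = 0x5B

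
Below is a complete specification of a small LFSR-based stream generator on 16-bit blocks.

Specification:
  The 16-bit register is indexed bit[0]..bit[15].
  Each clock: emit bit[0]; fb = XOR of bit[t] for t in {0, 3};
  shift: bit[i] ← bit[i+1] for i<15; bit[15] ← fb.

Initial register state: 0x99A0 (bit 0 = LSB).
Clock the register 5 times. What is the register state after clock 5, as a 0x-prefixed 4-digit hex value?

reg_0 = 0x99A0
clock 1: out=0, reg = 0x4CD0
clock 2: out=0, reg = 0x2668
clock 3: out=0, reg = 0x9334
clock 4: out=0, reg = 0x499A
clock 5: out=0, reg = 0xA4CD

0xA4CD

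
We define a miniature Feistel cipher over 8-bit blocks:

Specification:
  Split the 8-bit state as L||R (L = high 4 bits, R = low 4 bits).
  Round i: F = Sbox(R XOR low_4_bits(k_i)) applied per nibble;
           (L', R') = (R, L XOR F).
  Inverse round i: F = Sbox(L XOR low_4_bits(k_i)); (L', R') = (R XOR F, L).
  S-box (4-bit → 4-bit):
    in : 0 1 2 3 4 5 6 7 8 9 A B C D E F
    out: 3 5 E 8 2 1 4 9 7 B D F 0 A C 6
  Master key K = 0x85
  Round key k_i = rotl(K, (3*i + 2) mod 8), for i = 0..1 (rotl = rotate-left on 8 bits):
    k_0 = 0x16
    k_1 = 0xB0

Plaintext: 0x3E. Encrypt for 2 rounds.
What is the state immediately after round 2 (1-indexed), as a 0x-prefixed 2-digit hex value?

0x4C

s_0 = plaintext = 0x3E
s_1 = Round(s_0, k_0) = 0xE4
s_2 = Round(s_1, k_1) = 0x4C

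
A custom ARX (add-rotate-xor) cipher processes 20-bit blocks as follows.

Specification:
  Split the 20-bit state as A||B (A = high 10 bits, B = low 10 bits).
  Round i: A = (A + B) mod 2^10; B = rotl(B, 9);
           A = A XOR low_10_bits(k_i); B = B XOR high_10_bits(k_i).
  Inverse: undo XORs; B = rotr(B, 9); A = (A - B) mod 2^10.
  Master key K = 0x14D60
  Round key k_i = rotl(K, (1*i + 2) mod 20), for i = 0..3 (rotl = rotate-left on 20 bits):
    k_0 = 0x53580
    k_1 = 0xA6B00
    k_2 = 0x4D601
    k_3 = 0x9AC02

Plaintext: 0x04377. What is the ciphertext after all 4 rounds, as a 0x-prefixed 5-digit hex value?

s_0 = plaintext = 0x04377
s_1 = Round(s_0, k_0) = 0x81EF6
s_2 = Round(s_1, k_1) = 0xFF7E1
s_3 = Round(s_2, k_2) = 0x77EC5
s_4 = Round(s_3, k_3) = 0x29909

0x29909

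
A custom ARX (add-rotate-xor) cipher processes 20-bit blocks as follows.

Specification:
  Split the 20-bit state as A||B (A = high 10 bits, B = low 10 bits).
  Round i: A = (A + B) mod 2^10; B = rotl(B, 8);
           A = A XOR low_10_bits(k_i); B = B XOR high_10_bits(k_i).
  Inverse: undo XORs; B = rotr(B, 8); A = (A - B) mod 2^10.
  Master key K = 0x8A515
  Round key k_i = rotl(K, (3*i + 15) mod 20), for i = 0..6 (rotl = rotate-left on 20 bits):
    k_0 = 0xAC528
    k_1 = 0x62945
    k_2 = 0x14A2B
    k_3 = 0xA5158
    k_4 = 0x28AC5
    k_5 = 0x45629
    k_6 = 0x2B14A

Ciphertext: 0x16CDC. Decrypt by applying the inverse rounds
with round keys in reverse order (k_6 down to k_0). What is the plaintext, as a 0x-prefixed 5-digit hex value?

0x939B6

s_0 = ciphertext = 0x16CDC
s_1 = InvRound(s_0, k_6) = 0xD45C0
s_2 = InvRound(s_1, k_5) = 0x89354
s_3 = InvRound(s_2, k_4) = 0x41BDB
s_4 = InvRound(s_3, k_3) = 0xC853D
s_5 = InvRound(s_4, k_2) = 0xD35BD
s_6 = InvRound(s_5, k_1) = 0x4B0DC
s_7 = InvRound(s_6, k_0) = 0x939B6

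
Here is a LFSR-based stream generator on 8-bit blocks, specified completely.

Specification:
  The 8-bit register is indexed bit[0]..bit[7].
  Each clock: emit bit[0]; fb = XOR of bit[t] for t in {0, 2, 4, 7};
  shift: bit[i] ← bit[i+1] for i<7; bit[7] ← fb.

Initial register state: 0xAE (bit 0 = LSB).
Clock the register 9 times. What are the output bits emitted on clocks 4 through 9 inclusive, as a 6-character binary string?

101010

reg_0 = 0xAE
clock 1: out=0, reg = 0x57
clock 2: out=1, reg = 0xAB
clock 3: out=1, reg = 0x55
clock 4: out=1, reg = 0xAA
clock 5: out=0, reg = 0xD5
clock 6: out=1, reg = 0x6A
clock 7: out=0, reg = 0x35
clock 8: out=1, reg = 0x9A
clock 9: out=0, reg = 0x4D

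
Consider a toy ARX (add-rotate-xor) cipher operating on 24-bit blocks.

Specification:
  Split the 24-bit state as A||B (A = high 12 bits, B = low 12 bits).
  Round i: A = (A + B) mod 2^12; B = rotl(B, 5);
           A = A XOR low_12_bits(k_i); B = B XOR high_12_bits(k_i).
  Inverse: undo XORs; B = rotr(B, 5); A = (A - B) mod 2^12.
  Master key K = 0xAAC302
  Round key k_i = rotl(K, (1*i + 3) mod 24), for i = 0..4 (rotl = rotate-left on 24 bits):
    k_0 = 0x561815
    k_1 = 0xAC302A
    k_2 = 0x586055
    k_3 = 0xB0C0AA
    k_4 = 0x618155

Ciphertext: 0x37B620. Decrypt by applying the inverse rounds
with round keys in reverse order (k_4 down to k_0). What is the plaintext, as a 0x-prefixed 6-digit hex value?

0x3A67C2

s_0 = ciphertext = 0x37B620
s_1 = InvRound(s_0, k_4) = 0x62DC01
s_2 = InvRound(s_1, k_3) = 0xFCF6B8
s_3 = InvRound(s_2, k_2) = 0x081F19
s_4 = InvRound(s_3, k_1) = 0x37DD2E
s_5 = InvRound(s_4, k_0) = 0x3A67C2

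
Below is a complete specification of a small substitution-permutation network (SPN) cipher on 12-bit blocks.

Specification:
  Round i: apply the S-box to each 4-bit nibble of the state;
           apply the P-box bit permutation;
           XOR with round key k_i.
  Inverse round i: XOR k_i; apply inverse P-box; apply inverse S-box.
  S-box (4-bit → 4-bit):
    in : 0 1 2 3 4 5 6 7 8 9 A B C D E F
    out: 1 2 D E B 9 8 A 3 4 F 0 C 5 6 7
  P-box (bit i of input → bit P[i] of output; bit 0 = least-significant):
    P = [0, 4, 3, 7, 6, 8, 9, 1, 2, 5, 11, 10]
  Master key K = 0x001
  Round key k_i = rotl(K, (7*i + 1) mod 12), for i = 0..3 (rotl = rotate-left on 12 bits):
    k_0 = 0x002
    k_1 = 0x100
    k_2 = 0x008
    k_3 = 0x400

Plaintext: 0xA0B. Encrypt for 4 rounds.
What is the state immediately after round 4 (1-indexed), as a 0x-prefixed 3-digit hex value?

s_0 = plaintext = 0xA0B
s_1 = Round(s_0, k_0) = 0xC66
s_2 = Round(s_1, k_1) = 0xD82
s_3 = Round(s_2, k_2) = 0x9C5
s_4 = Round(s_3, k_3) = 0xE83

0xE83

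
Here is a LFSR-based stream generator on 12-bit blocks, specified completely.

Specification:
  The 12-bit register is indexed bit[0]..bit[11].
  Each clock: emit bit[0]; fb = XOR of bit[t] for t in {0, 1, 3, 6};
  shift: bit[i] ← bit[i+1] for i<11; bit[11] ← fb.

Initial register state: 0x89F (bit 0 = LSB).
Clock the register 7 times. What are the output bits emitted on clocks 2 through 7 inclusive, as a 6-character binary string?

111100

reg_0 = 0x89F
clock 1: out=1, reg = 0xC4F
clock 2: out=1, reg = 0x627
clock 3: out=1, reg = 0x313
clock 4: out=1, reg = 0x189
clock 5: out=1, reg = 0x0C4
clock 6: out=0, reg = 0x862
clock 7: out=0, reg = 0x431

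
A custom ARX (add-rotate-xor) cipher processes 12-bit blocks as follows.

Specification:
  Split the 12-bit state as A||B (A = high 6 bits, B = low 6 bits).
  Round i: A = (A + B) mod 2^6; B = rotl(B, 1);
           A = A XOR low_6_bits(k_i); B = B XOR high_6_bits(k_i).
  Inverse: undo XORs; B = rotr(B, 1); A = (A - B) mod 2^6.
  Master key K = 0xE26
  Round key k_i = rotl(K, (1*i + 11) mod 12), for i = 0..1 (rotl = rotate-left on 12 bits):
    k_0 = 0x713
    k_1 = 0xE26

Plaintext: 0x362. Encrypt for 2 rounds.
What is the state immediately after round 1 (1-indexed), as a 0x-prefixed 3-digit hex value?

0xF19

s_0 = plaintext = 0x362
s_1 = Round(s_0, k_0) = 0xF19
s_2 = Round(s_1, k_1) = 0xCCA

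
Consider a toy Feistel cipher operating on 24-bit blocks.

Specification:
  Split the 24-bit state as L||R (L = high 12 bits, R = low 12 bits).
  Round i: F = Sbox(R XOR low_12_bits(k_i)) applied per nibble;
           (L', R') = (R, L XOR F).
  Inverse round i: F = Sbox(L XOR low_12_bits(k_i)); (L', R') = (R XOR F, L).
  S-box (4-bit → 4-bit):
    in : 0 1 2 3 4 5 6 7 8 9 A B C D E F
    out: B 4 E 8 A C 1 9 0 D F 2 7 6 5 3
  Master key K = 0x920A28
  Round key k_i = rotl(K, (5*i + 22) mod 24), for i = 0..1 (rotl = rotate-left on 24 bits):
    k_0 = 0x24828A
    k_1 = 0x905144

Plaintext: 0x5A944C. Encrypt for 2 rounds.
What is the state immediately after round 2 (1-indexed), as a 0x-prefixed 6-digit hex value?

0x4D889B

s_0 = plaintext = 0x5A944C
s_1 = Round(s_0, k_0) = 0x44C4D8
s_2 = Round(s_1, k_1) = 0x4D889B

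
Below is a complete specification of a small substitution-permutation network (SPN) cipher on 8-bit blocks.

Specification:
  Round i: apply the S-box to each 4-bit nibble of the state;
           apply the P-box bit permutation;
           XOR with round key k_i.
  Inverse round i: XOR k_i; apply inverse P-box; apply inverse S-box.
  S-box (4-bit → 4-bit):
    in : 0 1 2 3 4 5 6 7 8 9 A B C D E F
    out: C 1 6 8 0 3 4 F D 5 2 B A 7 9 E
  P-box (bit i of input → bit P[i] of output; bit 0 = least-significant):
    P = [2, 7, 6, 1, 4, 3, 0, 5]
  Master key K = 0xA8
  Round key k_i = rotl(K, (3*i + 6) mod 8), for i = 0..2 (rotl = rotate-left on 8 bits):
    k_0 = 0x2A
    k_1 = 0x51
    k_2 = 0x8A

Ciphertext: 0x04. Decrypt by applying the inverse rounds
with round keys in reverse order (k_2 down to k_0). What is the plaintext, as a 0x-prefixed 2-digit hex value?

s_0 = ciphertext = 0x04
s_1 = InvRound(s_0, k_2) = 0xAB
s_2 = InvRound(s_1, k_1) = 0xBF
s_3 = InvRound(s_2, k_0) = 0x95

0x95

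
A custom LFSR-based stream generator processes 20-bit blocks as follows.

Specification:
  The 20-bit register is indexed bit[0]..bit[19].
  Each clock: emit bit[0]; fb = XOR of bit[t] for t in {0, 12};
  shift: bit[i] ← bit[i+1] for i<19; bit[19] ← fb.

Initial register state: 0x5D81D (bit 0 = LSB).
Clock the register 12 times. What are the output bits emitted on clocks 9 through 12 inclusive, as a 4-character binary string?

reg_0 = 0x5D81D
clock 1: out=1, reg = 0x2EC0E
clock 2: out=0, reg = 0x17607
clock 3: out=1, reg = 0x0BB03
clock 4: out=1, reg = 0x05D81
clock 5: out=1, reg = 0x02EC0
clock 6: out=0, reg = 0x01760
clock 7: out=0, reg = 0x80BB0
clock 8: out=0, reg = 0x405D8
clock 9: out=0, reg = 0x202EC
clock 10: out=0, reg = 0x10176
clock 11: out=0, reg = 0x080BB
clock 12: out=1, reg = 0x8405D

0001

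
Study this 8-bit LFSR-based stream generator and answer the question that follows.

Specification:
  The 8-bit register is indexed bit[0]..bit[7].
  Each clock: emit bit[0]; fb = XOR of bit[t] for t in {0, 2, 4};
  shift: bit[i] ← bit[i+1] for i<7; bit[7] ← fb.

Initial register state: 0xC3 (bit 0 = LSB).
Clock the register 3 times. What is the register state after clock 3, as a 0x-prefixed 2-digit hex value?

0xF8

reg_0 = 0xC3
clock 1: out=1, reg = 0xE1
clock 2: out=1, reg = 0xF0
clock 3: out=0, reg = 0xF8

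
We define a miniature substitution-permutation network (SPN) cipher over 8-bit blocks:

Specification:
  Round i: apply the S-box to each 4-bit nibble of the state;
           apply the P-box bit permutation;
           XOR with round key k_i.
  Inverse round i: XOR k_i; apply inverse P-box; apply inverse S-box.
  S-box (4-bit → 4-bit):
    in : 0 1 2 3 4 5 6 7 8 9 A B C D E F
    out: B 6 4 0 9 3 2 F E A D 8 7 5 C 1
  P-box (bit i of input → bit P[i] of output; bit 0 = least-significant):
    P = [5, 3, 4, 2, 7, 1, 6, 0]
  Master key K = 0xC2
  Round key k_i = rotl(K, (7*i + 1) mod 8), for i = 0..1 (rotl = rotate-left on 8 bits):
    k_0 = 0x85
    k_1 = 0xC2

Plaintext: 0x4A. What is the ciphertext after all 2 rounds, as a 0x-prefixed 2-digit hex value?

0xEE

s_0 = plaintext = 0x4A
s_1 = Round(s_0, k_0) = 0x30
s_2 = Round(s_1, k_1) = 0xEE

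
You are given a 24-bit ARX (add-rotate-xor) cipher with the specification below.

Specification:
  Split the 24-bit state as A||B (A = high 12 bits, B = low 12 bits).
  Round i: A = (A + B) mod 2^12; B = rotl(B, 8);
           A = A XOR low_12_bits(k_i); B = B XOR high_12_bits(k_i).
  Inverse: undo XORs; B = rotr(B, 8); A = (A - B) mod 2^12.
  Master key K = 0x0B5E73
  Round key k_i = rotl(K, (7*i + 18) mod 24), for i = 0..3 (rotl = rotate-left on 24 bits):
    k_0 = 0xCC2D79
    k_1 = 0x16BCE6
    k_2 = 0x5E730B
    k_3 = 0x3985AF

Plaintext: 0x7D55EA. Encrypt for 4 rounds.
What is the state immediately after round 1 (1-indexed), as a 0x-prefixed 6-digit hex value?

s_0 = plaintext = 0x7D55EA
s_1 = Round(s_0, k_0) = 0x0C669C
s_2 = Round(s_1, k_1) = 0xB84D02
s_3 = Round(s_2, k_2) = 0xB8D737
s_4 = Round(s_3, k_3) = 0x76B4EB

0x0C669C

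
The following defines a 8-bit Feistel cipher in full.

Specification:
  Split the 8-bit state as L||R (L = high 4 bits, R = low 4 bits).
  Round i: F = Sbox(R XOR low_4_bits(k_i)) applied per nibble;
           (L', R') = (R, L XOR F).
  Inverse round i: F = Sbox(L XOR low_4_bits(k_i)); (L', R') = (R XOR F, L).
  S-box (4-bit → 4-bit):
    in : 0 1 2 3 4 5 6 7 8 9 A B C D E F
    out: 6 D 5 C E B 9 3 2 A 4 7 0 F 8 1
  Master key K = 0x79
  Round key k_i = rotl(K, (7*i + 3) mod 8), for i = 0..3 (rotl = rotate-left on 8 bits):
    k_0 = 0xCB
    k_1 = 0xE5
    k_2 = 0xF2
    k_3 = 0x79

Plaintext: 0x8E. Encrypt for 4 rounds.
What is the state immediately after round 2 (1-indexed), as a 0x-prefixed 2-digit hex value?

s_0 = plaintext = 0x8E
s_1 = Round(s_0, k_0) = 0xE3
s_2 = Round(s_1, k_1) = 0x37
s_3 = Round(s_2, k_2) = 0x78
s_4 = Round(s_3, k_3) = 0x8A

0x37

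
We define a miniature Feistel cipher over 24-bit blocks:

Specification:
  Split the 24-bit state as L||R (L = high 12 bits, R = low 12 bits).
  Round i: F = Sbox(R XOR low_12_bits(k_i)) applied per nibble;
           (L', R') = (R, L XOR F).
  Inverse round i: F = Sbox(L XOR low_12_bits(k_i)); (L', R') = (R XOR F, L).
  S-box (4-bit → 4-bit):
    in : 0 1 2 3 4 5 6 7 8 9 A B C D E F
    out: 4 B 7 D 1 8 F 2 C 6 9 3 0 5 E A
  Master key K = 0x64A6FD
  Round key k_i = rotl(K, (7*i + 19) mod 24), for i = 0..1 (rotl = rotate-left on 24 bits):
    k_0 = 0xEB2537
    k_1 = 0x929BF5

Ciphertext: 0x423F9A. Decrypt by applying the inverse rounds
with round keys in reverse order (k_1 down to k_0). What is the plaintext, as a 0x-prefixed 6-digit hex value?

0x0845C5

s_0 = ciphertext = 0x423F9A
s_1 = InvRound(s_0, k_1) = 0x5C5423
s_2 = InvRound(s_1, k_0) = 0x0845C5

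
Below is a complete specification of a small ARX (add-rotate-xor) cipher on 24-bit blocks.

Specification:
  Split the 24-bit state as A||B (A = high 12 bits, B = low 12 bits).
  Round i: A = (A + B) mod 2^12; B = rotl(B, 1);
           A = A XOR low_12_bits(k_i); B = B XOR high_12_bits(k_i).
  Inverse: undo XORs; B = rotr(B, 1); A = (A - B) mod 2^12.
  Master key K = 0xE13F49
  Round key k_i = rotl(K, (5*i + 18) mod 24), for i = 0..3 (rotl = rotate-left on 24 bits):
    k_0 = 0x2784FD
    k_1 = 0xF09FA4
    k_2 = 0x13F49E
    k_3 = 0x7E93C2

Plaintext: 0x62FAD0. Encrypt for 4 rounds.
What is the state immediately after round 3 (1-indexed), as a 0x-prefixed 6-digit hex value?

0x1A4049

s_0 = plaintext = 0x62FAD0
s_1 = Round(s_0, k_0) = 0x4027D9
s_2 = Round(s_1, k_1) = 0x47F0BB
s_3 = Round(s_2, k_2) = 0x1A4049
s_4 = Round(s_3, k_3) = 0x22F77B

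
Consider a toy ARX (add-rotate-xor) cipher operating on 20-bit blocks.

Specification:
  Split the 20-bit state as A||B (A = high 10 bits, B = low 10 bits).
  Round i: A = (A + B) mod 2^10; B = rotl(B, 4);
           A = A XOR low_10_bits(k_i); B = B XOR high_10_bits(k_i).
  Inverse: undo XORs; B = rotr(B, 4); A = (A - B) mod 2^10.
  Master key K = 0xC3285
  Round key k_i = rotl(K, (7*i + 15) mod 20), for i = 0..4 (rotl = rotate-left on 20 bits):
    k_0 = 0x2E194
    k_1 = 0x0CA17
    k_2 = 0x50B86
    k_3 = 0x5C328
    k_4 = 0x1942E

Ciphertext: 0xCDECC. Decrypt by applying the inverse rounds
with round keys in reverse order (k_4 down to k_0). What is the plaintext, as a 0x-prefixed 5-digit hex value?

0x0BD3F

s_0 = ciphertext = 0xCDECC
s_1 = InvRound(s_0, k_4) = 0x2BE6A
s_2 = InvRound(s_1, k_3) = 0x35AB1
s_3 = InvRound(s_2, k_2) = 0x944FF
s_4 = InvRound(s_3, k_1) = 0x3EB4C
s_5 = InvRound(s_4, k_0) = 0x0BD3F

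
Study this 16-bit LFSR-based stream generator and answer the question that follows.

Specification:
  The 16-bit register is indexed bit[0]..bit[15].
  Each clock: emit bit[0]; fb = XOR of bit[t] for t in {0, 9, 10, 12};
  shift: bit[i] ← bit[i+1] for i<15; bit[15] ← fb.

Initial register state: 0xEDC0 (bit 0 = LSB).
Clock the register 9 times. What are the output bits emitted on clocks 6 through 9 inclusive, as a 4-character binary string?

reg_0 = 0xEDC0
clock 1: out=0, reg = 0xF6E0
clock 2: out=0, reg = 0xFB70
clock 3: out=0, reg = 0x7DB8
clock 4: out=0, reg = 0x3EDC
clock 5: out=0, reg = 0x9F6E
clock 6: out=0, reg = 0xCFB7
clock 7: out=1, reg = 0xE7DB
clock 8: out=1, reg = 0xF3ED
clock 9: out=1, reg = 0xF9F6

0111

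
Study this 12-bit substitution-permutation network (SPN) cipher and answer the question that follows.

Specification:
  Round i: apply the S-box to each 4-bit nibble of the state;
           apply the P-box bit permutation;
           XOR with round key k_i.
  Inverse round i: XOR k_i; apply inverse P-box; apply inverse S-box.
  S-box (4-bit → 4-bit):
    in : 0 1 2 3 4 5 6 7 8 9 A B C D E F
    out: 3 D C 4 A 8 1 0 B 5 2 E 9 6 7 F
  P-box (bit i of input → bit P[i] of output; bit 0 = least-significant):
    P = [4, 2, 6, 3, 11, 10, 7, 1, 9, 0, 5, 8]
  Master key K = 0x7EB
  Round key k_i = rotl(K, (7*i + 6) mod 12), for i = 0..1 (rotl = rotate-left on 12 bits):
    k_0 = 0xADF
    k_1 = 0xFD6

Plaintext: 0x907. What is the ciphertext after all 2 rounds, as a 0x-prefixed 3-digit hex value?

0x209

s_0 = plaintext = 0x907
s_1 = Round(s_0, k_0) = 0x4FF
s_2 = Round(s_1, k_1) = 0x209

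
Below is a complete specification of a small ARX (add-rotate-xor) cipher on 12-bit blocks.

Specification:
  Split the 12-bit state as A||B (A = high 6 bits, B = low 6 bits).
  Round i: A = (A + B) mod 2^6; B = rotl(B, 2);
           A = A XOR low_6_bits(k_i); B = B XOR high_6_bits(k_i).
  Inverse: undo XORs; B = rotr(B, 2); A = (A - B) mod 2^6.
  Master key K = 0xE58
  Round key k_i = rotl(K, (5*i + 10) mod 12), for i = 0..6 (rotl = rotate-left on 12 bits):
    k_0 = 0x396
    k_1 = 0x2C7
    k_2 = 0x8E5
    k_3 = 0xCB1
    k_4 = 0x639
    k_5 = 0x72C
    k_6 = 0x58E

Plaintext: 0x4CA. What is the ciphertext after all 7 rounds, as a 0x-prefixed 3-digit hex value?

0xEC9

s_0 = plaintext = 0x4CA
s_1 = Round(s_0, k_0) = 0x2E6
s_2 = Round(s_1, k_1) = 0xD91
s_3 = Round(s_2, k_2) = 0x8A6
s_4 = Round(s_3, k_3) = 0xE68
s_5 = Round(s_4, k_4) = 0x63A
s_6 = Round(s_5, k_5) = 0xFB7
s_7 = Round(s_6, k_6) = 0xEC9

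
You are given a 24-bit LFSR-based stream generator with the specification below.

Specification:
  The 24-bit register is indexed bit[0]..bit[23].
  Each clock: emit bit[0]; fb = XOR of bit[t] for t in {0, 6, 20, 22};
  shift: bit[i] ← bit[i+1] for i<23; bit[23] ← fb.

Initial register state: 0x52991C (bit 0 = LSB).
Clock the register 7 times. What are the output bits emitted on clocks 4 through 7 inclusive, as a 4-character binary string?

1100

reg_0 = 0x52991C
clock 1: out=0, reg = 0x294C8E
clock 2: out=0, reg = 0x14A647
clock 3: out=1, reg = 0x8A5323
clock 4: out=1, reg = 0xC52991
clock 5: out=1, reg = 0x6294C8
clock 6: out=0, reg = 0x314A64
clock 7: out=0, reg = 0x18A532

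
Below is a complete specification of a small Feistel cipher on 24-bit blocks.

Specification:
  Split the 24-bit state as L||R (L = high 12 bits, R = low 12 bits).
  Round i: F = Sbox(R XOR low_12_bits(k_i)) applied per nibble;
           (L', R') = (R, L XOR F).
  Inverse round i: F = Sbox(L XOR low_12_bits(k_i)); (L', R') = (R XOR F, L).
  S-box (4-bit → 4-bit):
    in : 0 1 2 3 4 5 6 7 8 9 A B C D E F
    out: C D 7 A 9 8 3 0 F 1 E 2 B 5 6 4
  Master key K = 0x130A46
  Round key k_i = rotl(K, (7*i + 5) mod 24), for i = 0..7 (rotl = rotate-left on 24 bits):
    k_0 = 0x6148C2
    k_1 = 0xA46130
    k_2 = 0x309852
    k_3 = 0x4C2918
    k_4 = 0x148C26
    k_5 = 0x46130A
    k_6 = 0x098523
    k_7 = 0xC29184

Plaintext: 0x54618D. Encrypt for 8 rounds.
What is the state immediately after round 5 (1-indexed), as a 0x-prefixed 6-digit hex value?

0x582814

s_0 = plaintext = 0x54618D
s_1 = Round(s_0, k_0) = 0x18D4D2
s_2 = Round(s_1, k_1) = 0x4D29EA
s_3 = Round(s_2, k_2) = 0x9EA9FD
s_4 = Round(s_3, k_3) = 0x9FD582
s_5 = Round(s_4, k_4) = 0x582814
s_6 = Round(s_5, k_5) = 0x814754
s_7 = Round(s_6, k_6) = 0x754F14
s_8 = Round(s_7, k_7) = 0xF14148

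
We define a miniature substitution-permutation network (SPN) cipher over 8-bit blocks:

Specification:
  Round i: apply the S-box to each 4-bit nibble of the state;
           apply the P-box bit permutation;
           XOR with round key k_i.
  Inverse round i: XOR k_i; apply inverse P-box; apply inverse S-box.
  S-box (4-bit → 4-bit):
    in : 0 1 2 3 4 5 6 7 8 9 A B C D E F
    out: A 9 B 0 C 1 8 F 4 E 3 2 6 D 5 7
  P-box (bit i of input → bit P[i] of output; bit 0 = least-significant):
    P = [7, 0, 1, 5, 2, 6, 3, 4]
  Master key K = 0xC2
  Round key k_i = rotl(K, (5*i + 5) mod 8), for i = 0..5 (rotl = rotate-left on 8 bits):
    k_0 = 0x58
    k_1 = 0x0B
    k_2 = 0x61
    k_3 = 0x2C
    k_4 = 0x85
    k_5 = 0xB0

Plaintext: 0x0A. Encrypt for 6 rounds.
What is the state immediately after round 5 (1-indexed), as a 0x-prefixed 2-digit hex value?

s_0 = plaintext = 0x0A
s_1 = Round(s_0, k_0) = 0x89
s_2 = Round(s_1, k_1) = 0x20
s_3 = Round(s_2, k_2) = 0x14
s_4 = Round(s_3, k_3) = 0x1A
s_5 = Round(s_4, k_4) = 0x10
s_6 = Round(s_5, k_5) = 0x85

0x10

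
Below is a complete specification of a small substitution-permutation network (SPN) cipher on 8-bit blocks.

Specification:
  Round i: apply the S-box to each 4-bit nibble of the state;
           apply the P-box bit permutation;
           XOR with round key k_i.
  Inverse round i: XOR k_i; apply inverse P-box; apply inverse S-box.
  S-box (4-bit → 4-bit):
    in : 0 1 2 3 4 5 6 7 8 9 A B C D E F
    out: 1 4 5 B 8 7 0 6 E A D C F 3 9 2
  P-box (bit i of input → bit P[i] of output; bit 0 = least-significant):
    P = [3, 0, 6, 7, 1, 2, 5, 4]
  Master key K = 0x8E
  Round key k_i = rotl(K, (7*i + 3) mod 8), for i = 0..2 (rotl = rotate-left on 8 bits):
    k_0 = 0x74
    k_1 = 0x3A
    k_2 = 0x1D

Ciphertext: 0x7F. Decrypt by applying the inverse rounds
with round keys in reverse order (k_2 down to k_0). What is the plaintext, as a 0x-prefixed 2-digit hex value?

s_0 = ciphertext = 0x7F
s_1 = InvRound(s_0, k_2) = 0x21
s_2 = InvRound(s_1, k_1) = 0xED
s_3 = InvRound(s_2, k_0) = 0x43

0x43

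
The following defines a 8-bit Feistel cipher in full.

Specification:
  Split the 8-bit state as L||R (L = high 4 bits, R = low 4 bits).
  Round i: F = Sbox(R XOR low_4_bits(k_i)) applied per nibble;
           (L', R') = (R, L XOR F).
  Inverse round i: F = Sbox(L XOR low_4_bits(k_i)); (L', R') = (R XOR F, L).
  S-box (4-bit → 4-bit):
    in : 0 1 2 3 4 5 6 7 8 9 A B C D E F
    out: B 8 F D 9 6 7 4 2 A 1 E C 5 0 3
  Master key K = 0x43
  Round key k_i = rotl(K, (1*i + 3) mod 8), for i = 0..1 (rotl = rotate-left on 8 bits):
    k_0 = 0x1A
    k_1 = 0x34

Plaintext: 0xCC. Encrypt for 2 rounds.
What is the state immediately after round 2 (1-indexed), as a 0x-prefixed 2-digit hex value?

s_0 = plaintext = 0xCC
s_1 = Round(s_0, k_0) = 0xCB
s_2 = Round(s_1, k_1) = 0xBF

0xBF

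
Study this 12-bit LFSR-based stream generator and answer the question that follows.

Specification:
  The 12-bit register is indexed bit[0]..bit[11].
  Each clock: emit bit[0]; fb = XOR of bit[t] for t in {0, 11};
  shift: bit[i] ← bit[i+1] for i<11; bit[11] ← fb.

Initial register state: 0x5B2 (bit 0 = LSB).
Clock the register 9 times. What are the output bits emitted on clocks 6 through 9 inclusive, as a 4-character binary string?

1011

reg_0 = 0x5B2
clock 1: out=0, reg = 0x2D9
clock 2: out=1, reg = 0x96C
clock 3: out=0, reg = 0xCB6
clock 4: out=0, reg = 0xE5B
clock 5: out=1, reg = 0x72D
clock 6: out=1, reg = 0xB96
clock 7: out=0, reg = 0xDCB
clock 8: out=1, reg = 0x6E5
clock 9: out=1, reg = 0xB72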